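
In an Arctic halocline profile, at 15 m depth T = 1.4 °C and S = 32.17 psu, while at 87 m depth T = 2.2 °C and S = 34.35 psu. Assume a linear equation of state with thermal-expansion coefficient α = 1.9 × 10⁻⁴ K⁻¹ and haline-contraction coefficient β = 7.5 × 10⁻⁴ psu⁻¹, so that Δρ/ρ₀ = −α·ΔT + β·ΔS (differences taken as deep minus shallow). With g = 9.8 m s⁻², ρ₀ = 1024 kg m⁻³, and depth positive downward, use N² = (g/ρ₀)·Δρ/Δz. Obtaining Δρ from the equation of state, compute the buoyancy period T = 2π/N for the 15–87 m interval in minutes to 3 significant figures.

ΔT = +0.8 K, ΔS = +2.18 psu (deep − shallow).
Δρ/ρ₀ = −αΔT + βΔS = -1.52 × 10⁻⁴ + 1.635 × 10⁻³ = 1.483 × 10⁻³, so Δρ ≈ 1.519 kg m⁻³.
N² = (g/ρ₀)·Δρ/Δz = g·(Δρ/ρ₀)/Δz = 9.8 × 1.483 × 10⁻³ / 72 = 2.0185 × 10⁻⁴ s⁻².
N = √(2.0185 × 10⁻⁴) = 0.014207 rad s⁻¹ → T = 2π/N = 442.26 s = 7.3710 min ≈ 7.37 min.

7.37 min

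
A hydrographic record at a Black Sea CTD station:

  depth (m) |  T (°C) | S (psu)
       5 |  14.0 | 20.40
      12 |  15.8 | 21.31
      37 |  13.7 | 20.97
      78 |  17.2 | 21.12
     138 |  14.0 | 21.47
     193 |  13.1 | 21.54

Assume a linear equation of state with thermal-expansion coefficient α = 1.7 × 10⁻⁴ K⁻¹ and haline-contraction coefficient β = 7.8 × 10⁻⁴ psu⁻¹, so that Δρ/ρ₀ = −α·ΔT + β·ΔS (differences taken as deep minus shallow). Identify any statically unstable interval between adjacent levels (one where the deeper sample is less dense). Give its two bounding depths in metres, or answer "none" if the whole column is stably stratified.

Evaluate Δρ/ρ₀ = −αΔT + βΔS across each adjacent pair:
  5–12 m: −αΔT+βΔS = −(1.7 × 10⁻⁴)(+1.8)+(7.8 × 10⁻⁴)(+0.91) = 4.0 × 10⁻⁴ → stable
  12–37 m: −αΔT+βΔS = −(1.7 × 10⁻⁴)(-2.1)+(7.8 × 10⁻⁴)(-0.34) = 9.2 × 10⁻⁵ → stable
  37–78 m: −αΔT+βΔS = −(1.7 × 10⁻⁴)(+3.5)+(7.8 × 10⁻⁴)(+0.15) = -4.8 × 10⁻⁴ → UNSTABLE
  78–138 m: −αΔT+βΔS = −(1.7 × 10⁻⁴)(-3.2)+(7.8 × 10⁻⁴)(+0.35) = 8.2 × 10⁻⁴ → stable
  138–193 m: −αΔT+βΔS = −(1.7 × 10⁻⁴)(-0.9)+(7.8 × 10⁻⁴)(+0.07) = 2.1 × 10⁻⁴ → stable
The 37–78 m interval has Δρ < 0: lighter water underlies denser water.

37–78 m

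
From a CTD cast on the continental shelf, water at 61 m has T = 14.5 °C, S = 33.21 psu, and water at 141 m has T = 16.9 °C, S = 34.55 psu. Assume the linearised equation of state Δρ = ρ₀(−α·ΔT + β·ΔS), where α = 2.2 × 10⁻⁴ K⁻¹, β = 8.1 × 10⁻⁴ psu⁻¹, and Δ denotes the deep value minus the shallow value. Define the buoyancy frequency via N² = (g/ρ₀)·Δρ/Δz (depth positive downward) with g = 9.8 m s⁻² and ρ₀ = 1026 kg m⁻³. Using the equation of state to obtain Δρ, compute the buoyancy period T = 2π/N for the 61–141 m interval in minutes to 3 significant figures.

ΔT = +2.4 K, ΔS = +1.34 psu (deep − shallow).
Δρ/ρ₀ = −αΔT + βΔS = -5.28 × 10⁻⁴ + 1.0854 × 10⁻³ = 5.574 × 10⁻⁴, so Δρ ≈ 0.5719 kg m⁻³.
N² = (g/ρ₀)·Δρ/Δz = g·(Δρ/ρ₀)/Δz = 9.8 × 5.574 × 10⁻⁴ / 80 = 6.8282 × 10⁻⁵ s⁻².
N = √(6.8282 × 10⁻⁵) = 8.2633 × 10⁻³ rad s⁻¹ → T = 2π/N = 760.37 s = 12.673 min ≈ 12.7 min.

12.7 min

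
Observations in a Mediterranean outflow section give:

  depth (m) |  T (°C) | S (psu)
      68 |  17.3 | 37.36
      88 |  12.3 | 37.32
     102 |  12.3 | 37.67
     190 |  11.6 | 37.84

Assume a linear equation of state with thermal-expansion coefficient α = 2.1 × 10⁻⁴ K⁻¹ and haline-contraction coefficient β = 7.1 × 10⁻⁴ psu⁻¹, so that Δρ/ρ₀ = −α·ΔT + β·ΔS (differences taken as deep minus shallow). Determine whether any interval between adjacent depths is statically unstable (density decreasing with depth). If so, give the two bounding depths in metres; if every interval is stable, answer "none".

none

Evaluate Δρ/ρ₀ = −αΔT + βΔS across each adjacent pair:
  68–88 m: −αΔT+βΔS = −(2.1 × 10⁻⁴)(-5.0)+(7.1 × 10⁻⁴)(-0.04) = 1.0 × 10⁻³ → stable
  88–102 m: −αΔT+βΔS = −(2.1 × 10⁻⁴)(+0.0)+(7.1 × 10⁻⁴)(+0.35) = 2.5 × 10⁻⁴ → stable
  102–190 m: −αΔT+βΔS = −(2.1 × 10⁻⁴)(-0.7)+(7.1 × 10⁻⁴)(+0.17) = 2.7 × 10⁻⁴ → stable
Every interval has Δρ > 0: the column is stably stratified throughout.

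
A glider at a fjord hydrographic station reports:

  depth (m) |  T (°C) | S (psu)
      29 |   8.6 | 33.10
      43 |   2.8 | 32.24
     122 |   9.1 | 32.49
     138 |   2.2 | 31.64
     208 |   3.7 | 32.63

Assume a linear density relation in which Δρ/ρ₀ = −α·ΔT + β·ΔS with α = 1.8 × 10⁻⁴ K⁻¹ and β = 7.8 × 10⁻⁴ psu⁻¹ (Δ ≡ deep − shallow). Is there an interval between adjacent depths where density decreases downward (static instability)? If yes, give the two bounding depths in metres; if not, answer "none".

43–122 m

Evaluate Δρ/ρ₀ = −αΔT + βΔS across each adjacent pair:
  29–43 m: −αΔT+βΔS = −(1.8 × 10⁻⁴)(-5.8)+(7.8 × 10⁻⁴)(-0.86) = 3.7 × 10⁻⁴ → stable
  43–122 m: −αΔT+βΔS = −(1.8 × 10⁻⁴)(+6.3)+(7.8 × 10⁻⁴)(+0.25) = -9.4 × 10⁻⁴ → UNSTABLE
  122–138 m: −αΔT+βΔS = −(1.8 × 10⁻⁴)(-6.9)+(7.8 × 10⁻⁴)(-0.85) = 5.8 × 10⁻⁴ → stable
  138–208 m: −αΔT+βΔS = −(1.8 × 10⁻⁴)(+1.5)+(7.8 × 10⁻⁴)(+0.99) = 5.0 × 10⁻⁴ → stable
The 43–122 m interval has Δρ < 0: lighter water underlies denser water.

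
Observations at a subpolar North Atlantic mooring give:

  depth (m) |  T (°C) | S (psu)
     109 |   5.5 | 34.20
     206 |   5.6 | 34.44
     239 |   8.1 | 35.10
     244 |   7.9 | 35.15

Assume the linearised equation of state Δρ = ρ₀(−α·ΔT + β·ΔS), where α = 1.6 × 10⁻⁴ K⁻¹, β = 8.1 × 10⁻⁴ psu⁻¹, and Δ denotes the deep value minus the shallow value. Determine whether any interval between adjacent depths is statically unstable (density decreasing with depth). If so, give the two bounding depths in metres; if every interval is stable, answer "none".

none

Evaluate Δρ/ρ₀ = −αΔT + βΔS across each adjacent pair:
  109–206 m: −αΔT+βΔS = −(1.6 × 10⁻⁴)(+0.1)+(8.1 × 10⁻⁴)(+0.24) = 1.8 × 10⁻⁴ → stable
  206–239 m: −αΔT+βΔS = −(1.6 × 10⁻⁴)(+2.5)+(8.1 × 10⁻⁴)(+0.66) = 1.3 × 10⁻⁴ → stable
  239–244 m: −αΔT+βΔS = −(1.6 × 10⁻⁴)(-0.2)+(8.1 × 10⁻⁴)(+0.05) = 7.3 × 10⁻⁵ → stable
Every interval has Δρ > 0: the column is stably stratified throughout.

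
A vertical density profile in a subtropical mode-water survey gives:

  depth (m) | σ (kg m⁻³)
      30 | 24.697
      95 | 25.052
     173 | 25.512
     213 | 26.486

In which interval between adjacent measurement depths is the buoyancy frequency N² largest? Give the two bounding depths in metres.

173–213 m

Compute the density gradient over each adjacent pair:
  30–95 m: Δρ/Δz = 0.355/65 = 5.5 × 10⁻³ kg m⁻⁴
  95–173 m: Δρ/Δz = 0.460/78 = 5.9 × 10⁻³ kg m⁻⁴
  173–213 m: Δρ/Δz = 0.974/40 = 0.024 kg m⁻⁴
The largest gradient is in the 173–213 m interval — the pycnocline.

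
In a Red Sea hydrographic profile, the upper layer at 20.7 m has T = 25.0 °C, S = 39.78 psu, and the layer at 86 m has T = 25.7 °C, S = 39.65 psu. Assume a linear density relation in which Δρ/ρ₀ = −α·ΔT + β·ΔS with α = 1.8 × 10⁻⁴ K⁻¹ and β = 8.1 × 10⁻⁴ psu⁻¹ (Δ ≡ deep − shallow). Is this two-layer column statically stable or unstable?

unstable

ΔT = 25.7 − 25.0 = +0.7 K and ΔS = 39.65 − 39.78 = -0.13 psu (deep − shallow).
−αΔT = -1.26 × 10⁻⁴; βΔS = -1.053 × 10⁻⁴; sum Δρ/ρ₀ = -2.313 × 10⁻⁴.
Δρ/ρ₀ < 0, so Δρ < 0: deeper water is lighter → statically unstable; the column would overturn.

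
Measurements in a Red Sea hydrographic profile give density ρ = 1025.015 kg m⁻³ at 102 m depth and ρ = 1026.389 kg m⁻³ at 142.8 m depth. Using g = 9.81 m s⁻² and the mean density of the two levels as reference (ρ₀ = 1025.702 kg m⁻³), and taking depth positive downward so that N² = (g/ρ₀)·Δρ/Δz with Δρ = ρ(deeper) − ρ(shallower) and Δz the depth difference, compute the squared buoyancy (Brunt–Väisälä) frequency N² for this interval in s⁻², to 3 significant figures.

3.22 × 10⁻⁴ s⁻²

Δρ = 1026.389 − 1025.015 = 1.374 kg m⁻³ over Δz = 142.8 − 102 = 40.8 m.
N² = (9.81/1025.702) × (1.374/40.8) = 3.2209 × 10⁻⁴ s⁻² ≈ 3.22 × 10⁻⁴ s⁻².
N² > 0, so the interval is statically stable.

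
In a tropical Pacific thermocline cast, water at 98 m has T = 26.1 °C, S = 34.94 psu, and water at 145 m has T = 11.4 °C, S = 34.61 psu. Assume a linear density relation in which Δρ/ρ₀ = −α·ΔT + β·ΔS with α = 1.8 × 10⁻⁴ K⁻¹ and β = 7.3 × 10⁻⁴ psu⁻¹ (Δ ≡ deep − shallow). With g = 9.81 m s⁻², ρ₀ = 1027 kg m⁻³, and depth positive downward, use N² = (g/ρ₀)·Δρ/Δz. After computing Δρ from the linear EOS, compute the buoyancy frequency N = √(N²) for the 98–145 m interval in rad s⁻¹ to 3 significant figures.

ΔT = -14.7 K, ΔS = -0.33 psu (deep − shallow).
Δρ/ρ₀ = −αΔT + βΔS = 2.646 × 10⁻³ − 2.409 × 10⁻⁴ = 2.4051 × 10⁻³, so Δρ ≈ 2.470 kg m⁻³.
N² = (g/ρ₀)·Δρ/Δz = g·(Δρ/ρ₀)/Δz = 9.81 × 2.4051 × 10⁻³ / 47 = 5.0200 × 10⁻⁴ s⁻².
N = √(5.0200 × 10⁻⁴) = 0.022405 rad s⁻¹ ≈ 0.0224 rad s⁻¹.

0.0224 rad s⁻¹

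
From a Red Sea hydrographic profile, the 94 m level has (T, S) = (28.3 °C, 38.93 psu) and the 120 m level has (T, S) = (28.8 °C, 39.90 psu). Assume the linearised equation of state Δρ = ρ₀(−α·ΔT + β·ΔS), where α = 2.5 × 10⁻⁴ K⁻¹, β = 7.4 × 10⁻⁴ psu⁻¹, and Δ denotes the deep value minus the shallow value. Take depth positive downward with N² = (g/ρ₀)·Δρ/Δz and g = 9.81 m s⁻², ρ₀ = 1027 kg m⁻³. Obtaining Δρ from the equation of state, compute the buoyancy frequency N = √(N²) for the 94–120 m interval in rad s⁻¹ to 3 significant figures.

ΔT = +0.5 K, ΔS = +0.97 psu (deep − shallow).
Δρ/ρ₀ = −αΔT + βΔS = -1.25 × 10⁻⁴ + 7.178 × 10⁻⁴ = 5.928 × 10⁻⁴, so Δρ ≈ 0.6088 kg m⁻³.
N² = (g/ρ₀)·Δρ/Δz = g·(Δρ/ρ₀)/Δz = 9.81 × 5.928 × 10⁻⁴ / 26 = 2.2367 × 10⁻⁴ s⁻².
N = √(2.2367 × 10⁻⁴) = 0.014956 rad s⁻¹ ≈ 0.0150 rad s⁻¹.

0.0150 rad s⁻¹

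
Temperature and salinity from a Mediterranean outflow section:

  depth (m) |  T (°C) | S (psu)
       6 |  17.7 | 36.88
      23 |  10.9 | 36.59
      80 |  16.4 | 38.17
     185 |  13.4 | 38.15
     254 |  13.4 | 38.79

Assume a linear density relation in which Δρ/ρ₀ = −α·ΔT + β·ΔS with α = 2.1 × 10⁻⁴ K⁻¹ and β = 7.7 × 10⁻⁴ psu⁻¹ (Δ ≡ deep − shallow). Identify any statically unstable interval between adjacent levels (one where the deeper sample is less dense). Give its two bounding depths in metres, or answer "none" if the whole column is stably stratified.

Evaluate Δρ/ρ₀ = −αΔT + βΔS across each adjacent pair:
  6–23 m: −αΔT+βΔS = −(2.1 × 10⁻⁴)(-6.8)+(7.7 × 10⁻⁴)(-0.29) = 1.2 × 10⁻³ → stable
  23–80 m: −αΔT+βΔS = −(2.1 × 10⁻⁴)(+5.5)+(7.7 × 10⁻⁴)(+1.58) = 6.2 × 10⁻⁵ → stable
  80–185 m: −αΔT+βΔS = −(2.1 × 10⁻⁴)(-3.0)+(7.7 × 10⁻⁴)(-0.02) = 6.1 × 10⁻⁴ → stable
  185–254 m: −αΔT+βΔS = −(2.1 × 10⁻⁴)(+0.0)+(7.7 × 10⁻⁴)(+0.64) = 4.9 × 10⁻⁴ → stable
Every interval has Δρ > 0: the column is stably stratified throughout.

none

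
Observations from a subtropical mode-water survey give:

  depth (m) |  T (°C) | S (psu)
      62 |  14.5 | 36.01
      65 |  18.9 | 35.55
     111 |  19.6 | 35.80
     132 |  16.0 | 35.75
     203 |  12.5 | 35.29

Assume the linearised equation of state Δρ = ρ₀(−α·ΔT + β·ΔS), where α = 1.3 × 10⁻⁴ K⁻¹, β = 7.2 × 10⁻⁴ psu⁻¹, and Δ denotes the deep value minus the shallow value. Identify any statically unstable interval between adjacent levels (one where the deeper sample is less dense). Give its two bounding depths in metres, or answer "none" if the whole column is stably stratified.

Evaluate Δρ/ρ₀ = −αΔT + βΔS across each adjacent pair:
  62–65 m: −αΔT+βΔS = −(1.3 × 10⁻⁴)(+4.4)+(7.2 × 10⁻⁴)(-0.46) = -9.0 × 10⁻⁴ → UNSTABLE
  65–111 m: −αΔT+βΔS = −(1.3 × 10⁻⁴)(+0.7)+(7.2 × 10⁻⁴)(+0.25) = 8.9 × 10⁻⁵ → stable
  111–132 m: −αΔT+βΔS = −(1.3 × 10⁻⁴)(-3.6)+(7.2 × 10⁻⁴)(-0.05) = 4.3 × 10⁻⁴ → stable
  132–203 m: −αΔT+βΔS = −(1.3 × 10⁻⁴)(-3.5)+(7.2 × 10⁻⁴)(-0.46) = 1.2 × 10⁻⁴ → stable
The 62–65 m interval has Δρ < 0: lighter water underlies denser water.

62–65 m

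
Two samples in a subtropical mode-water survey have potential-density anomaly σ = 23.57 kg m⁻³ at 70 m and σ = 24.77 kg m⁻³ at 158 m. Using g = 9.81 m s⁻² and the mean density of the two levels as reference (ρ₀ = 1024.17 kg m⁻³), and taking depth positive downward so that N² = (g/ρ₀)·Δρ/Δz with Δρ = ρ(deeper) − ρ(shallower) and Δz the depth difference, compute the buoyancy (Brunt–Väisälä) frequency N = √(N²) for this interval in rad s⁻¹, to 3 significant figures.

Δρ = 1024.77 − 1023.57 = 1.20 kg m⁻³ over Δz = 158 − 70 = 88 m.
N² = (9.81/1024.17) × (1.20/88) = 1.3062 × 10⁻⁴ s⁻².
N = √(1.3062 × 10⁻⁴) = 0.011429 rad s⁻¹ ≈ 0.0114 rad s⁻¹.

0.0114 rad s⁻¹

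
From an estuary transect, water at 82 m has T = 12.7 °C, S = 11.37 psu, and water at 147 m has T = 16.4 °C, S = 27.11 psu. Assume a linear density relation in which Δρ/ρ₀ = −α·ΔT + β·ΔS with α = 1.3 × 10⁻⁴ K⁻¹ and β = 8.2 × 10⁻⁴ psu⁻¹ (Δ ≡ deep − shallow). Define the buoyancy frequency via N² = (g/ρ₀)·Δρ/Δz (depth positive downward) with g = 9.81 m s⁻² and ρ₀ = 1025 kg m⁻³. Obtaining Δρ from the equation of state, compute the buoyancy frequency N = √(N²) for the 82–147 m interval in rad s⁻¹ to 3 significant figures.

ΔT = +3.7 K, ΔS = +15.74 psu (deep − shallow).
Δρ/ρ₀ = −αΔT + βΔS = -4.81 × 10⁻⁴ + 0.0129068 = 0.0124258, so Δρ ≈ 12.74 kg m⁻³.
N² = (g/ρ₀)·Δρ/Δz = g·(Δρ/ρ₀)/Δz = 9.81 × 0.0124258 / 65 = 1.8753 × 10⁻³ s⁻².
N = √(1.8753 × 10⁻³) = 0.043305 rad s⁻¹ ≈ 0.0433 rad s⁻¹.

0.0433 rad s⁻¹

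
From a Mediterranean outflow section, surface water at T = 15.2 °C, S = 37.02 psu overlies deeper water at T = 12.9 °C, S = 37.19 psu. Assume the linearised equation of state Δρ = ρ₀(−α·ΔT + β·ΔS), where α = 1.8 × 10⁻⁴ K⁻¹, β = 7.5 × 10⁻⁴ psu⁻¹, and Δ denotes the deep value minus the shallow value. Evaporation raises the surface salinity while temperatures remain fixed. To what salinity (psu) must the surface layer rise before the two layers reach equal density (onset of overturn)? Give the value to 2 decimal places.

Neutral buoyancy requires −α(T_deep − T_surf) + β(S_deep − S_surf′) = 0.
S_surf′ = S_deep − (α/β)·ΔT = 37.19 − (1.8 × 10⁻⁴/7.5 × 10⁻⁴)·(-2.3) = 37.7420 psu.
Increase required: 37.7420 − 37.02 = 0.7220 psu.

37.74 psu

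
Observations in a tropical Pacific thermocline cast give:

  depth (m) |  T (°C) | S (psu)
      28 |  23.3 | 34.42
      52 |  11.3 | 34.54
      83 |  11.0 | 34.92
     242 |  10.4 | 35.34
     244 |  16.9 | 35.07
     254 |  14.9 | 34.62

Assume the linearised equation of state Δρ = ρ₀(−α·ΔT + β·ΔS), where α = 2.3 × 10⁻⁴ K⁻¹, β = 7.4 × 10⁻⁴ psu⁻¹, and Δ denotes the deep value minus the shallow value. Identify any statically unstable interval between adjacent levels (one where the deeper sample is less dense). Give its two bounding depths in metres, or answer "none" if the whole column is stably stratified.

242–244 m

Evaluate Δρ/ρ₀ = −αΔT + βΔS across each adjacent pair:
  28–52 m: −αΔT+βΔS = −(2.3 × 10⁻⁴)(-12.0)+(7.4 × 10⁻⁴)(+0.12) = 2.8 × 10⁻³ → stable
  52–83 m: −αΔT+βΔS = −(2.3 × 10⁻⁴)(-0.3)+(7.4 × 10⁻⁴)(+0.38) = 3.5 × 10⁻⁴ → stable
  83–242 m: −αΔT+βΔS = −(2.3 × 10⁻⁴)(-0.6)+(7.4 × 10⁻⁴)(+0.42) = 4.5 × 10⁻⁴ → stable
  242–244 m: −αΔT+βΔS = −(2.3 × 10⁻⁴)(+6.5)+(7.4 × 10⁻⁴)(-0.27) = -1.7 × 10⁻³ → UNSTABLE
  244–254 m: −αΔT+βΔS = −(2.3 × 10⁻⁴)(-2.0)+(7.4 × 10⁻⁴)(-0.45) = 1.3 × 10⁻⁴ → stable
The 242–244 m interval has Δρ < 0: lighter water underlies denser water.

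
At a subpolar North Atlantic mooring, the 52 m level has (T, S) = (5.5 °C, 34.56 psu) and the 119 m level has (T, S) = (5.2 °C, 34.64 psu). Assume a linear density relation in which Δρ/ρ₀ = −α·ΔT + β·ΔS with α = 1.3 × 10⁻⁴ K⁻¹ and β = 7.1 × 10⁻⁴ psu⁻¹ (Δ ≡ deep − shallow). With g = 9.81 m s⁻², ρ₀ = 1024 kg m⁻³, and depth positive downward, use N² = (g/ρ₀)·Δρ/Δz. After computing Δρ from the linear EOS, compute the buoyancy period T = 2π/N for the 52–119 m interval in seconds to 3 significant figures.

ΔT = -0.3 K, ΔS = +0.08 psu (deep − shallow).
Δρ/ρ₀ = −αΔT + βΔS = 3.90 × 10⁻⁵ + 5.68 × 10⁻⁵ = 9.58 × 10⁻⁵, so Δρ ≈ 0.09810 kg m⁻³.
N² = (g/ρ₀)·Δρ/Δz = g·(Δρ/ρ₀)/Δz = 9.81 × 9.58 × 10⁻⁵ / 67 = 1.4027 × 10⁻⁵ s⁻².
N = √(1.4027 × 10⁻⁵) = 3.7453 × 10⁻³ rad s⁻¹ → T = 2π/N = 1.6776 × 10³ s ≈ 1.68 × 10³ s.

1.68 × 10³ s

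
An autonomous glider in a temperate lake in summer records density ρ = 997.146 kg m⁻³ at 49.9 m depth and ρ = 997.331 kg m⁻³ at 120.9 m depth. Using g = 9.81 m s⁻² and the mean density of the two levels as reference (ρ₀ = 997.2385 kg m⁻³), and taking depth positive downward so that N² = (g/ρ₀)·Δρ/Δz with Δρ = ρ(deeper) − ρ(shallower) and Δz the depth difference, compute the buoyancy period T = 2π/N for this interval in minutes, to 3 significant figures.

20.7 min

Δρ = 997.331 − 997.146 = 0.185 kg m⁻³ over Δz = 120.9 − 49.9 = 71 m.
N² = (9.81/997.2385) × (0.185/71) = 2.5632 × 10⁻⁵ s⁻².
N = √(2.5632 × 10⁻⁵) = 5.0628 × 10⁻³ rad s⁻¹, so T = 2π/N = 1.2410 × 10³ s = 20.683 min ≈ 20.7 min.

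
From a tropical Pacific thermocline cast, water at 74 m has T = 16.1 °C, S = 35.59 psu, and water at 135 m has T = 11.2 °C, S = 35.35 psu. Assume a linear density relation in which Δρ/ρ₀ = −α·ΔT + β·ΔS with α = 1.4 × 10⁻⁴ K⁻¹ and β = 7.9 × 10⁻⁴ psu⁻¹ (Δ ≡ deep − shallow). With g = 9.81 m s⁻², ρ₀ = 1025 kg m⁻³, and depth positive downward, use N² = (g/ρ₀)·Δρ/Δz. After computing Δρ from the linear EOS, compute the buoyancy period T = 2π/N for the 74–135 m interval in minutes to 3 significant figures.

11.7 min

ΔT = -4.9 K, ΔS = -0.24 psu (deep − shallow).
Δρ/ρ₀ = −αΔT + βΔS = 6.86 × 10⁻⁴ − 1.896 × 10⁻⁴ = 4.964 × 10⁻⁴, so Δρ ≈ 0.5088 kg m⁻³.
N² = (g/ρ₀)·Δρ/Δz = g·(Δρ/ρ₀)/Δz = 9.81 × 4.964 × 10⁻⁴ / 61 = 7.9831 × 10⁻⁵ s⁻².
N = √(7.9831 × 10⁻⁵) = 8.9348 × 10⁻³ rad s⁻¹ → T = 2π/N = 703.23 s = 11.720 min ≈ 11.7 min.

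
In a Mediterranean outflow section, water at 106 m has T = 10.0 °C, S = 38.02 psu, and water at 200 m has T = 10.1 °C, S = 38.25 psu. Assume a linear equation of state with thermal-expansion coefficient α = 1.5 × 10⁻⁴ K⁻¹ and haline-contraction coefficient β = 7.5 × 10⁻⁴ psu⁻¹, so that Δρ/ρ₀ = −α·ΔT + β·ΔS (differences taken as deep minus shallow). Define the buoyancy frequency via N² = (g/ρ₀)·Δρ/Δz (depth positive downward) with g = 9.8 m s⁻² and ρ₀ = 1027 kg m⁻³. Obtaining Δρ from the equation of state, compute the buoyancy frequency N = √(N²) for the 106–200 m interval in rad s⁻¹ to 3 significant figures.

ΔT = +0.1 K, ΔS = +0.23 psu (deep − shallow).
Δρ/ρ₀ = −αΔT + βΔS = -1.50 × 10⁻⁵ + 1.725 × 10⁻⁴ = 1.575 × 10⁻⁴, so Δρ ≈ 0.1618 kg m⁻³.
N² = (g/ρ₀)·Δρ/Δz = g·(Δρ/ρ₀)/Δz = 9.8 × 1.575 × 10⁻⁴ / 94 = 1.6420 × 10⁻⁵ s⁻².
N = √(1.6420 × 10⁻⁵) = 4.0522 × 10⁻³ rad s⁻¹ ≈ 4.05 × 10⁻³ rad s⁻¹.

4.05 × 10⁻³ rad s⁻¹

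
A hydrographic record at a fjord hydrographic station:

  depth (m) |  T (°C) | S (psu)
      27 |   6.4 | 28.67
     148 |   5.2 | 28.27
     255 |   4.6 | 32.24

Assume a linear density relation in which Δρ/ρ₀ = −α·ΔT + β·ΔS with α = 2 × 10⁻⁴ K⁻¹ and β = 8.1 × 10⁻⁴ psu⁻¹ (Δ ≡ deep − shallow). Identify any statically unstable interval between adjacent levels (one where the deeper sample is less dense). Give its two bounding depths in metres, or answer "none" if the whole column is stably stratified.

Evaluate Δρ/ρ₀ = −αΔT + βΔS across each adjacent pair:
  27–148 m: −αΔT+βΔS = −(2 × 10⁻⁴)(-1.2)+(8.1 × 10⁻⁴)(-0.40) = -8.4 × 10⁻⁵ → UNSTABLE
  148–255 m: −αΔT+βΔS = −(2 × 10⁻⁴)(-0.6)+(8.1 × 10⁻⁴)(+3.97) = 3.3 × 10⁻³ → stable
The 27–148 m interval has Δρ < 0: lighter water underlies denser water.

27–148 m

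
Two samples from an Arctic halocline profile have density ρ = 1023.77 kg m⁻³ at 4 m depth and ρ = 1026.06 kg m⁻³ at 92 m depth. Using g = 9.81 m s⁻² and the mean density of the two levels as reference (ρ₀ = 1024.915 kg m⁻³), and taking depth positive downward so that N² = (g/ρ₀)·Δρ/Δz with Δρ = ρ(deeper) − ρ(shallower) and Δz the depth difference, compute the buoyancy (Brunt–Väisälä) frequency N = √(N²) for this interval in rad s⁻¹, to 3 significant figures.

0.0158 rad s⁻¹

Δρ = 1026.06 − 1023.77 = 2.29 kg m⁻³ over Δz = 92 − 4 = 88 m.
N² = (9.81/1024.915) × (2.29/88) = 2.4908 × 10⁻⁴ s⁻².
N = √(2.4908 × 10⁻⁴) = 0.015782 rad s⁻¹ ≈ 0.0158 rad s⁻¹.
N² > 0, so the interval is statically stable.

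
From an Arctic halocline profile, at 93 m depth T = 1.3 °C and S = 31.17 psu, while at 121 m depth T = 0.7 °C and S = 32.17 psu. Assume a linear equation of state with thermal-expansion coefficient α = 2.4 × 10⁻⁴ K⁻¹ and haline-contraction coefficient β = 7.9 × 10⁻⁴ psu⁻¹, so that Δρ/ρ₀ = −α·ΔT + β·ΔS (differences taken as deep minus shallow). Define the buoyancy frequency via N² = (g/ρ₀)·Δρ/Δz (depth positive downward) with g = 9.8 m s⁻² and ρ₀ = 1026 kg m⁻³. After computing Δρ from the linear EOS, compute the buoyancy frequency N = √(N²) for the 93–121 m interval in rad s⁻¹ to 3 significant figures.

ΔT = -0.6 K, ΔS = +1.00 psu (deep − shallow).
Δρ/ρ₀ = −αΔT + βΔS = 1.44 × 10⁻⁴ + 7.90 × 10⁻⁴ = 9.34 × 10⁻⁴, so Δρ ≈ 0.9583 kg m⁻³.
N² = (g/ρ₀)·Δρ/Δz = g·(Δρ/ρ₀)/Δz = 9.8 × 9.34 × 10⁻⁴ / 28 = 3.2690 × 10⁻⁴ s⁻².
N = √(3.2690 × 10⁻⁴) = 0.018080 rad s⁻¹ ≈ 0.0181 rad s⁻¹.

0.0181 rad s⁻¹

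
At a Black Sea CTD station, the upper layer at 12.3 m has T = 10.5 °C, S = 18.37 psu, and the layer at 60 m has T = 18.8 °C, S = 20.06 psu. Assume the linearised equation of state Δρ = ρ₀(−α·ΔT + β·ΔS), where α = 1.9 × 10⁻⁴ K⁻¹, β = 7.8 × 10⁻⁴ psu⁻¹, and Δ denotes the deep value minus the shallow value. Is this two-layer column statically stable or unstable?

ΔT = 18.8 − 10.5 = +8.3 K and ΔS = 20.06 − 18.37 = +1.69 psu (deep − shallow).
−αΔT = -1.577 × 10⁻³; βΔS = 1.3182 × 10⁻³; sum Δρ/ρ₀ = -2.588 × 10⁻⁴.
Δρ/ρ₀ < 0, so Δρ < 0: deeper water is lighter → statically unstable; the column would overturn.

unstable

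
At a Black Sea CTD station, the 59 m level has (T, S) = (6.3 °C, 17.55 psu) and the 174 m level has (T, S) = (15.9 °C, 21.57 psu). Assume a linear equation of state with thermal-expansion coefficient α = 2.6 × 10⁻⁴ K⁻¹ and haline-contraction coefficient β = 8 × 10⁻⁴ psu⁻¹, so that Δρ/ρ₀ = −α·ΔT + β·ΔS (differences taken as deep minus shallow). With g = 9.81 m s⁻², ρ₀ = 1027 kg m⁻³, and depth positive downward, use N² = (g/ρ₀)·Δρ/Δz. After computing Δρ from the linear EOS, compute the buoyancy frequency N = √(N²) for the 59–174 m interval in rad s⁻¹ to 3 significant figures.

7.84 × 10⁻³ rad s⁻¹

ΔT = +9.6 K, ΔS = +4.02 psu (deep − shallow).
Δρ/ρ₀ = −αΔT + βΔS = -2.496 × 10⁻³ + 3.216 × 10⁻³ = 7.20 × 10⁻⁴, so Δρ ≈ 0.7394 kg m⁻³.
N² = (g/ρ₀)·Δρ/Δz = g·(Δρ/ρ₀)/Δz = 9.81 × 7.20 × 10⁻⁴ / 115 = 6.1419 × 10⁻⁵ s⁻².
N = √(6.1419 × 10⁻⁵) = 7.8370 × 10⁻³ rad s⁻¹ ≈ 7.84 × 10⁻³ rad s⁻¹.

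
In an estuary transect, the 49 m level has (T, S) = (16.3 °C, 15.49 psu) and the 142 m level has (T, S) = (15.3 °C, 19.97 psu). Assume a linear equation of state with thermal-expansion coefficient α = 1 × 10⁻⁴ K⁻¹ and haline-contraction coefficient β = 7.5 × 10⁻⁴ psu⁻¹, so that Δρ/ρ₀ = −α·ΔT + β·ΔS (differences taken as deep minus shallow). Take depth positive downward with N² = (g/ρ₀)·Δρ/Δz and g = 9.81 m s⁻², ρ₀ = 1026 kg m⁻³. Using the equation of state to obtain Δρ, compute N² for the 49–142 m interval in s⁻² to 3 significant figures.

ΔT = -1.0 K, ΔS = +4.48 psu (deep − shallow).
Δρ/ρ₀ = −αΔT + βΔS = 1.00 × 10⁻⁴ + 3.36 × 10⁻³ = 3.46 × 10⁻³, so Δρ ≈ 3.550 kg m⁻³.
N² = (g/ρ₀)·Δρ/Δz = g·(Δρ/ρ₀)/Δz = 9.81 × 3.46 × 10⁻³ / 93 = 3.6497 × 10⁻⁴ s⁻² ≈ 3.65 × 10⁻⁴ s⁻².

3.65 × 10⁻⁴ s⁻²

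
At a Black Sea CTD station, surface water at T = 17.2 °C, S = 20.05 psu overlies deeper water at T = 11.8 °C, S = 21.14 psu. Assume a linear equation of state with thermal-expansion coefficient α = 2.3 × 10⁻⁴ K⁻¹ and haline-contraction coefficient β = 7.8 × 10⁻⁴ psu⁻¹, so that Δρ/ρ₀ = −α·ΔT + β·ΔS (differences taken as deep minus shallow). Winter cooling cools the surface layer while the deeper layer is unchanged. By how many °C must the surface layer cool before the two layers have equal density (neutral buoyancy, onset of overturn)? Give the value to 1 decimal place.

Neutral buoyancy requires Δρ = 0, i.e. −α(T_deep − T_surf′) + β(S_deep − S_surf) = 0.
T_surf′ = T_deep − (β/α)·ΔS = 11.8 − (7.8 × 10⁻⁴/2.3 × 10⁻⁴)·(+1.09) = 8.103 °C.
Cooling required: 17.2 − (8.103) = 9.097 °C.

9.1 °C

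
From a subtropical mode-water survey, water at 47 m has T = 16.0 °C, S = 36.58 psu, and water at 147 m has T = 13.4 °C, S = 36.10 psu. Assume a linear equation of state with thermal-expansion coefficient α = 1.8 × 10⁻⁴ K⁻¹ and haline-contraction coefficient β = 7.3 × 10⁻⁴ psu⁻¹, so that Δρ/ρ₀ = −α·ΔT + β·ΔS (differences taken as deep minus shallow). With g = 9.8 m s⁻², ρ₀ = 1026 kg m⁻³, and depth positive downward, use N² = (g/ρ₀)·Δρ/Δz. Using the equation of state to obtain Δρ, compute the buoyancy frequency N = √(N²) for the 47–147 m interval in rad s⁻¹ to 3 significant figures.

3.39 × 10⁻³ rad s⁻¹

ΔT = -2.6 K, ΔS = -0.48 psu (deep − shallow).
Δρ/ρ₀ = −αΔT + βΔS = 4.68 × 10⁻⁴ − 3.504 × 10⁻⁴ = 1.176 × 10⁻⁴, so Δρ ≈ 0.1207 kg m⁻³.
N² = (g/ρ₀)·Δρ/Δz = g·(Δρ/ρ₀)/Δz = 9.8 × 1.176 × 10⁻⁴ / 100 = 1.1525 × 10⁻⁵ s⁻².
N = √(1.1525 × 10⁻⁵) = 3.3948 × 10⁻³ rad s⁻¹ ≈ 3.39 × 10⁻³ rad s⁻¹.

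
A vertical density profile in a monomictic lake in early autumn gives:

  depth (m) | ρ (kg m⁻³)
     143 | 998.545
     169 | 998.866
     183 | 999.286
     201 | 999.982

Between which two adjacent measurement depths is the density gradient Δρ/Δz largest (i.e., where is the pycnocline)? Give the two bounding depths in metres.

183–201 m

Compute the density gradient over each adjacent pair:
  143–169 m: Δρ/Δz = 0.321/26 = 0.012 kg m⁻⁴
  169–183 m: Δρ/Δz = 0.420/14 = 0.030 kg m⁻⁴
  183–201 m: Δρ/Δz = 0.696/18 = 0.039 kg m⁻⁴
The largest gradient is in the 183–201 m interval — the pycnocline.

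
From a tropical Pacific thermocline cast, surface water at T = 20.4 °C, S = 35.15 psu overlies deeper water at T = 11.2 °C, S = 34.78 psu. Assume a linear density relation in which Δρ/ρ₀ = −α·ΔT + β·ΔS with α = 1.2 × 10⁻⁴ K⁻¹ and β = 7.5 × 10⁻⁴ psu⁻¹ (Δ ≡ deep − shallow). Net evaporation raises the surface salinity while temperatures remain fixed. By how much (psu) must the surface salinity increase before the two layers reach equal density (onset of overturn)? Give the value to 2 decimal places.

Neutral buoyancy requires −α(T_deep − T_surf) + β(S_deep − S_surf′) = 0.
S_surf′ = S_deep − (α/β)·ΔT = 34.78 − (1.2 × 10⁻⁴/7.5 × 10⁻⁴)·(-9.2) = 36.2520 psu.
Increase required: 36.2520 − 35.15 = 1.1020 psu.

1.10 psu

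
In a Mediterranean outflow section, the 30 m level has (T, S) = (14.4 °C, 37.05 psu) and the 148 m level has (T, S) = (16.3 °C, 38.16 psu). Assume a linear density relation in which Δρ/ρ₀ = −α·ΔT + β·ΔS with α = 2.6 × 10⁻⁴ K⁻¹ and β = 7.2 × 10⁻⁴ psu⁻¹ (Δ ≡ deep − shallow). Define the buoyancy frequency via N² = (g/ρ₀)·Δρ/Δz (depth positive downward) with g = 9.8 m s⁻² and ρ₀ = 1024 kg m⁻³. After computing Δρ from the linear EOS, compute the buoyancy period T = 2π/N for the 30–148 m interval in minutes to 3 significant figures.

ΔT = +1.9 K, ΔS = +1.11 psu (deep − shallow).
Δρ/ρ₀ = −αΔT + βΔS = -4.94 × 10⁻⁴ + 7.992 × 10⁻⁴ = 3.052 × 10⁻⁴, so Δρ ≈ 0.3125 kg m⁻³.
N² = (g/ρ₀)·Δρ/Δz = g·(Δρ/ρ₀)/Δz = 9.8 × 3.052 × 10⁻⁴ / 118 = 2.5347 × 10⁻⁵ s⁻².
N = √(2.5347 × 10⁻⁵) = 5.0346 × 10⁻³ rad s⁻¹ → T = 2π/N = 1.2480 × 10³ s = 20.800 min ≈ 20.8 min.

20.8 min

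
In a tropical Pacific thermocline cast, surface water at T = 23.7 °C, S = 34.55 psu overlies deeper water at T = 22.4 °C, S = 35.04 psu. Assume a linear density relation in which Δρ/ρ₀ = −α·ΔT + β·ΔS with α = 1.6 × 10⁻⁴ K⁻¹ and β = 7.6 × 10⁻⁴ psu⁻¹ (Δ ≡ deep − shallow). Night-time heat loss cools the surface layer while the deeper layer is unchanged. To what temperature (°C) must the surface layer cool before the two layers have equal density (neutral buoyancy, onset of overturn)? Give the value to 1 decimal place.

Neutral buoyancy requires Δρ = 0, i.e. −α(T_deep − T_surf′) + β(S_deep − S_surf) = 0.
T_surf′ = T_deep − (β/α)·ΔS = 22.4 − (7.6 × 10⁻⁴/1.6 × 10⁻⁴)·(+0.49) = 20.072 °C.
Cooling required: 23.7 − (20.072) = 3.628 °C.

20.1 °C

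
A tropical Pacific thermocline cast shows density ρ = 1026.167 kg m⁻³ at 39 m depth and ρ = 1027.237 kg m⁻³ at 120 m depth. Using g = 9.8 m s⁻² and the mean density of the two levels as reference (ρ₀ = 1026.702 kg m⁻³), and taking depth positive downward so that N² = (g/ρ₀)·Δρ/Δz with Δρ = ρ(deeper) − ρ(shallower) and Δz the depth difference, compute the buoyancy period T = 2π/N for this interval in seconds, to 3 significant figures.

560 s

Δρ = 1027.237 − 1026.167 = 1.070 kg m⁻³ over Δz = 120 − 39 = 81 m.
N² = (9.8/1026.702) × (1.070/81) = 1.2609 × 10⁻⁴ s⁻².
N = √(1.2609 × 10⁻⁴) = 0.011229 rad s⁻¹, so T = 2π/N = 559.55 s ≈ 560 s.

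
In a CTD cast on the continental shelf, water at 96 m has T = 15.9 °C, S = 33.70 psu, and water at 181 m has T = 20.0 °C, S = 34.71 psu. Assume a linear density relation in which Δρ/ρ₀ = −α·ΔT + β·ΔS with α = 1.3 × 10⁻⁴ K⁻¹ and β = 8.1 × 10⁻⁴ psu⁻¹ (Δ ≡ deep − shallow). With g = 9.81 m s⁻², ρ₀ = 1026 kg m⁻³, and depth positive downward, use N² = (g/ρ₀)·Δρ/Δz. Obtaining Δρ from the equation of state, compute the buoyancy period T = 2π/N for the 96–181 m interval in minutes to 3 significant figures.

18.3 min

ΔT = +4.1 K, ΔS = +1.01 psu (deep − shallow).
Δρ/ρ₀ = −αΔT + βΔS = -5.33 × 10⁻⁴ + 8.181 × 10⁻⁴ = 2.851 × 10⁻⁴, so Δρ ≈ 0.2925 kg m⁻³.
N² = (g/ρ₀)·Δρ/Δz = g·(Δρ/ρ₀)/Δz = 9.81 × 2.851 × 10⁻⁴ / 85 = 3.2904 × 10⁻⁵ s⁻².
N = √(3.2904 × 10⁻⁵) = 5.7362 × 10⁻³ rad s⁻¹ → T = 2π/N = 1.0954 × 10³ s = 18.257 min ≈ 18.3 min.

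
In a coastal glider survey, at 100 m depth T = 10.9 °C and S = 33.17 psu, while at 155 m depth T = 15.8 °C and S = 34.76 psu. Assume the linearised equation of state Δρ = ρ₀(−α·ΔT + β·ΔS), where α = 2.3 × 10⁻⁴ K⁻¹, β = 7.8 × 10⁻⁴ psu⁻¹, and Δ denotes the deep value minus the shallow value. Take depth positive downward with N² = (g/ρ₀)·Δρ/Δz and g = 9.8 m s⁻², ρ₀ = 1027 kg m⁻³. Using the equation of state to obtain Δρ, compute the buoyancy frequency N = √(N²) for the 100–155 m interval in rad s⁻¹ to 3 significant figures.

4.49 × 10⁻³ rad s⁻¹

ΔT = +4.9 K, ΔS = +1.59 psu (deep − shallow).
Δρ/ρ₀ = −αΔT + βΔS = -1.127 × 10⁻³ + 1.2402 × 10⁻³ = 1.132 × 10⁻⁴, so Δρ ≈ 0.1163 kg m⁻³.
N² = (g/ρ₀)·Δρ/Δz = g·(Δρ/ρ₀)/Δz = 9.8 × 1.132 × 10⁻⁴ / 55 = 2.0170 × 10⁻⁵ s⁻².
N = √(2.0170 × 10⁻⁵) = 4.4911 × 10⁻³ rad s⁻¹ ≈ 4.49 × 10⁻³ rad s⁻¹.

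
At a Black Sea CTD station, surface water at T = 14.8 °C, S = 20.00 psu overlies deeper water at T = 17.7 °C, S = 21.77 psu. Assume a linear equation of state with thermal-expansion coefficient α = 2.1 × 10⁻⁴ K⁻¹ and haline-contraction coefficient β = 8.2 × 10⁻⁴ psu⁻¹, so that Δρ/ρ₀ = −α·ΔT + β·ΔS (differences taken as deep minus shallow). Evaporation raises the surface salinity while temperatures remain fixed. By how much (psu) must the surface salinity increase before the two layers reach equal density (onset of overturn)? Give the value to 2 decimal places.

1.03 psu

Neutral buoyancy requires −α(T_deep − T_surf) + β(S_deep − S_surf′) = 0.
S_surf′ = S_deep − (α/β)·ΔT = 21.77 − (2.1 × 10⁻⁴/8.2 × 10⁻⁴)·(+2.9) = 21.0273 psu.
Increase required: 21.0273 − 20.00 = 1.0273 psu.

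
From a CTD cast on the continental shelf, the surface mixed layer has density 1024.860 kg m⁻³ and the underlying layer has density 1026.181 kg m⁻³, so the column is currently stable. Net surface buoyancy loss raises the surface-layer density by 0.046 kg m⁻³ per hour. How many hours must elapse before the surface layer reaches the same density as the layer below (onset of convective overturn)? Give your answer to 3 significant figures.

Density deficit of the surface layer: 1026.181 − 1024.860 = 1.321 kg m⁻³.
Required change = 1.321 / 0.046 = 28.7 hours.

28.7 hours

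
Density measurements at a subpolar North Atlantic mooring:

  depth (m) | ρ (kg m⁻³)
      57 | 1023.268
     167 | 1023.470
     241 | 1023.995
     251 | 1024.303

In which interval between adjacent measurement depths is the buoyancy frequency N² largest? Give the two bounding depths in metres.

241–251 m

Compute the density gradient over each adjacent pair:
  57–167 m: Δρ/Δz = 0.202/110 = 1.8 × 10⁻³ kg m⁻⁴
  167–241 m: Δρ/Δz = 0.525/74 = 7.1 × 10⁻³ kg m⁻⁴
  241–251 m: Δρ/Δz = 0.308/10 = 0.031 kg m⁻⁴
The largest gradient is in the 241–251 m interval — the pycnocline.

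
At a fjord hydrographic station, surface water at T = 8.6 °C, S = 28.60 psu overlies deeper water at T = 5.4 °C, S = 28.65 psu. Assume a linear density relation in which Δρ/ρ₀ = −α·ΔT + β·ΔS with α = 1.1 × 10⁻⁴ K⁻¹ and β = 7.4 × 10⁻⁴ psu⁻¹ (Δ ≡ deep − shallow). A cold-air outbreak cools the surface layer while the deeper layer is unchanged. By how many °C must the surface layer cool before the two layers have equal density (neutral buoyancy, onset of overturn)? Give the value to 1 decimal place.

Neutral buoyancy requires Δρ = 0, i.e. −α(T_deep − T_surf′) + β(S_deep − S_surf) = 0.
T_surf′ = T_deep − (β/α)·ΔS = 5.4 − (7.4 × 10⁻⁴/1.1 × 10⁻⁴)·(+0.05) = 5.064 °C.
Cooling required: 8.6 − (5.064) = 3.536 °C.

3.5 °C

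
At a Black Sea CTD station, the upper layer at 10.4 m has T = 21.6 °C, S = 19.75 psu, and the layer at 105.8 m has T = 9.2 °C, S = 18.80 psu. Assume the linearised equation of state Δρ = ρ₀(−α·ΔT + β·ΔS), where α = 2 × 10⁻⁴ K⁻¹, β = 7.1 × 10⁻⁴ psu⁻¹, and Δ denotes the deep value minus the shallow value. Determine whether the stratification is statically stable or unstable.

ΔT = 9.2 − 21.6 = -12.4 K and ΔS = 18.80 − 19.75 = -0.95 psu (deep − shallow).
−αΔT = 2.48 × 10⁻³; βΔS = -6.745 × 10⁻⁴; sum Δρ/ρ₀ = 1.8055 × 10⁻³.
Δρ/ρ₀ > 0, so Δρ > 0: deeper water is denser → statically stable.

stable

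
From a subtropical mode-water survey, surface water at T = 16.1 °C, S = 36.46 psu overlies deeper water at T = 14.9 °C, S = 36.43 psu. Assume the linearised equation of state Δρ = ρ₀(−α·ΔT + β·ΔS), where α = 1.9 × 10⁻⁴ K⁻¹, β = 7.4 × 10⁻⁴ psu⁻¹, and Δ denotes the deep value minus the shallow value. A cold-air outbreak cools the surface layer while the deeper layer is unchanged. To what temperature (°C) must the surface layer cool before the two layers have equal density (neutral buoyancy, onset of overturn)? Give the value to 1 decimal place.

15.0 °C

Neutral buoyancy requires Δρ = 0, i.e. −α(T_deep − T_surf′) + β(S_deep − S_surf) = 0.
T_surf′ = T_deep − (β/α)·ΔS = 14.9 − (7.4 × 10⁻⁴/1.9 × 10⁻⁴)·(-0.03) = 15.017 °C.
Cooling required: 16.1 − (15.017) = 1.083 °C.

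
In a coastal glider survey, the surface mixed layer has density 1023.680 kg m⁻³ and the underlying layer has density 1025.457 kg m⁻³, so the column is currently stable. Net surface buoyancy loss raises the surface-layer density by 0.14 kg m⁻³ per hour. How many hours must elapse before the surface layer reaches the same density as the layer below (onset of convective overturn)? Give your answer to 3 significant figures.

Density deficit of the surface layer: 1025.457 − 1023.680 = 1.777 kg m⁻³.
Required change = 1.777 / 0.14 = 12.7 hours.

12.7 hours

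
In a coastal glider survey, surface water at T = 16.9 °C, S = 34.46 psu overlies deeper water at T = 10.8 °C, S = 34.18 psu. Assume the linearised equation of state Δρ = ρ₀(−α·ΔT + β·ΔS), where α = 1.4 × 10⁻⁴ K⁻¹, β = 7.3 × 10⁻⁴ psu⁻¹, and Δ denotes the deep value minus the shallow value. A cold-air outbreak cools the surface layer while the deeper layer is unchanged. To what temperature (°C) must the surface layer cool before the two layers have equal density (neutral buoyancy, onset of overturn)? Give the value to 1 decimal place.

12.3 °C

Neutral buoyancy requires Δρ = 0, i.e. −α(T_deep − T_surf′) + β(S_deep − S_surf) = 0.
T_surf′ = T_deep − (β/α)·ΔS = 10.8 − (7.3 × 10⁻⁴/1.4 × 10⁻⁴)·(-0.28) = 12.260 °C.
Cooling required: 16.9 − (12.260) = 4.640 °C.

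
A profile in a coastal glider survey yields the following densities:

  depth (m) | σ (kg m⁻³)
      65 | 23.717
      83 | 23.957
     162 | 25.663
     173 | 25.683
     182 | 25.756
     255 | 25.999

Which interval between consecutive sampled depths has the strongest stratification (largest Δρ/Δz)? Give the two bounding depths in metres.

83–162 m

Compute the density gradient over each adjacent pair:
  65–83 m: Δρ/Δz = 0.240/18 = 0.013 kg m⁻⁴
  83–162 m: Δρ/Δz = 1.706/79 = 0.022 kg m⁻⁴
  162–173 m: Δρ/Δz = 0.020/11 = 1.8 × 10⁻³ kg m⁻⁴
  173–182 m: Δρ/Δz = 0.073/9 = 8.1 × 10⁻³ kg m⁻⁴
  182–255 m: Δρ/Δz = 0.243/73 = 3.3 × 10⁻³ kg m⁻⁴
The largest gradient is in the 83–162 m interval — the pycnocline.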